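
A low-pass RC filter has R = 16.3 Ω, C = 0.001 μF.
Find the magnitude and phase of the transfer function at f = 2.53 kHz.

Step 1 — Angular frequency: ω = 2π·2530 = 1.59e+04 rad/s.
Step 2 — Transfer function: H(jω) = 1/(1 + jωRC).
Step 3 — Denominator: 1 + jωRC = 1 + j·1.59e+04·16.3·1e-09 = 1 + j0.0002591.
Step 4 — H = 1 - j0.0002591.
Step 5 — Magnitude: |H| = 1 (-0.0 dB); phase: φ = -0.0°.

|H| = 1 (-0.0 dB), φ = -0.0°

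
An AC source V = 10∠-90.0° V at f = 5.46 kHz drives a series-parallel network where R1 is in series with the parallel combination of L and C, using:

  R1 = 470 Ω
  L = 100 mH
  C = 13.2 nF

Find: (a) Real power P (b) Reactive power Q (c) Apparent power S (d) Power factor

Step 1 — Angular frequency: ω = 2π·f = 2π·5460 = 3.431e+04 rad/s.
Step 2 — Component impedances:
  R1: Z = R = 470 Ω
  L: Z = jωL = j·3.431e+04·0.1 = 0 + j3431 Ω
  C: Z = 1/(jωC) = -j/(ω·C) = 0 - j2208 Ω
Step 3 — Parallel branch: L || C = 1/(1/L + 1/C) = 0 - j6198 Ω.
Step 4 — Series with R1: Z_total = R1 + (L || C) = 470 - j6198 Ω = 6216∠-85.7° Ω.
Step 5 — Source phasor: V = 10∠-90.0° V = 0 - j10 V.
Step 6 — Current: I = V / Z = 0.001604 - j0.0001217 A = 0.001609∠-4.3° A.
Step 7 — Complex power: S = V·I* = 0.001217 - j0.01604 VA.
Step 8 — Real power: P = Re(S) = 0.001217 W.
Step 9 — Reactive power: Q = Im(S) = -0.01604 VAR.
Step 10 — Apparent power: |S| = 0.01609 VA.
Step 11 — Power factor: PF = P/|S| = 0.07562 (leading).

(a) P = 0.001217 W  (b) Q = -0.01604 VAR  (c) S = 0.01609 VA  (d) PF = 0.07562 (leading)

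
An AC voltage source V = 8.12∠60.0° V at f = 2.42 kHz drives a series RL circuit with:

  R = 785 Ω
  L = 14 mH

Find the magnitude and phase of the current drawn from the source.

Step 1 — Angular frequency: ω = 2π·f = 2π·2420 = 1.521e+04 rad/s.
Step 2 — Component impedances:
  R: Z = R = 785 Ω
  L: Z = jωL = j·1.521e+04·0.014 = 0 + j212.9 Ω
Step 3 — Series combination: Z_total = R + L = 785 + j212.9 Ω = 813.4∠15.2° Ω.
Step 4 — Source phasor: V = 8.12∠60.0° V = 4.06 + j7.032 V.
Step 5 — Ohm's law: I = V / Z_total = (4.06 + j7.032) / (785 + j212.9) = 0.007081 + j0.007038 A.
Step 6 — Convert to polar: |I| = 0.009983 A, ∠I = 44.8°.

I = 0.009983∠44.8° A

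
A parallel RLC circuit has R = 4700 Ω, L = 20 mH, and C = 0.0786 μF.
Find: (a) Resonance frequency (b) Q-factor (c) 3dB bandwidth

Step 1 — Resonance: ω₀ = 1/√(LC) = 1/√(0.02·7.86e-08) = 2.522e+04 rad/s.
Step 2 — f₀ = ω₀/(2π) = 4014 Hz.
Step 3 — Parallel Q: Q = R/(ω₀L) = 4700/(2.522e+04·0.02) = 9.317.
Step 4 — Bandwidth: Δω = ω₀/Q = 2707 rad/s; BW = Δω/(2π) = 430.8 Hz.

(a) f₀ = 4014 Hz  (b) Q = 9.317  (c) BW = 430.8 Hz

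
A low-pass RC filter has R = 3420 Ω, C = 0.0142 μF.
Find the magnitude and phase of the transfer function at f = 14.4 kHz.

Step 1 — Angular frequency: ω = 2π·1.44e+04 = 9.048e+04 rad/s.
Step 2 — Transfer function: H(jω) = 1/(1 + jωRC).
Step 3 — Denominator: 1 + jωRC = 1 + j·9.048e+04·3420·1.42e-08 = 1 + j4.394.
Step 4 — H = 0.04924 - j0.2164.
Step 5 — Magnitude: |H| = 0.2219 (-13.1 dB); phase: φ = -77.2°.

|H| = 0.2219 (-13.1 dB), φ = -77.2°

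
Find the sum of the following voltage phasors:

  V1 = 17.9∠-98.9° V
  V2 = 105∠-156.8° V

Step 1 — Convert each phasor to rectangular form:
  V1 = 17.9·(cos(-98.9°) + j·sin(-98.9°)) = -2.769 - j17.68 V
  V2 = 105·(cos(-156.8°) + j·sin(-156.8°)) = -96.51 - j41.36 V
Step 2 — Sum components: V_total = -99.28 - j59.05 V.
Step 3 — Convert to polar: |V_total| = 115.5 V, ∠V_total = -149.3°.

V_total = 115.5∠-149.3° V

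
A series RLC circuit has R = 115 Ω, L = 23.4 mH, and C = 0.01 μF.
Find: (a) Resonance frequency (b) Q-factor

Step 1 — Resonance condition Im(Z)=0 gives ω₀ = 1/√(LC).
Step 2 — ω₀ = 1/√(0.0234·1e-08) = 6.537e+04 rad/s.
Step 3 — f₀ = ω₀/(2π) = 1.04e+04 Hz.
Step 4 — Series Q: Q = ω₀L/R = 6.537e+04·0.0234/115 = 13.3.

(a) f₀ = 1.04e+04 Hz  (b) Q = 13.3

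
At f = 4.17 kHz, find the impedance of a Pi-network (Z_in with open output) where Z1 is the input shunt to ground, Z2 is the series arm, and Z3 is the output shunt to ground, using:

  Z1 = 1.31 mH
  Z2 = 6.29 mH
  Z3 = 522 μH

Step 1 — Angular frequency: ω = 2π·f = 2π·4170 = 2.62e+04 rad/s.
Step 2 — Component impedances:
  Z1: Z = jωL = j·2.62e+04·0.00131 = 0 + j34.32 Ω
  Z2: Z = jωL = j·2.62e+04·0.00629 = 0 + j164.8 Ω
  Z3: Z = jωL = j·2.62e+04·0.000522 = 0 + j13.68 Ω
Step 3 — With open output, the series arm Z2 and the output shunt Z3 appear in series to ground: Z2 + Z3 = 0 + j178.5 Ω.
Step 4 — Parallel with input shunt Z1: Z_in = Z1 || (Z2 + Z3) = 0 + j28.79 Ω = 28.79∠90.0° Ω.

Z = 0 + j28.79 Ω = 28.79∠90.0° Ω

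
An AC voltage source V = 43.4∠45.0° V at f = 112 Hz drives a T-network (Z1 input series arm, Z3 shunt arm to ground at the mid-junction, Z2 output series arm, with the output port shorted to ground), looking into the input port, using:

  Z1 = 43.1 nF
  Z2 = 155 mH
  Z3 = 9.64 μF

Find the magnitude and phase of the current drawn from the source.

Step 1 — Angular frequency: ω = 2π·f = 2π·112 = 703.7 rad/s.
Step 2 — Component impedances:
  Z1: Z = 1/(jωC) = -j/(ω·C) = 0 - j3.297e+04 Ω
  Z2: Z = jωL = j·703.7·0.155 = 0 + j109.1 Ω
  Z3: Z = 1/(jωC) = -j/(ω·C) = 0 - j147.4 Ω
Step 3 — With the output port shorted to ground, the output series arm Z2 runs from the junction to ground; the shunt arm Z3 also runs from the junction to ground. They appear in parallel: Z3 || Z2 = 0 + j419.4 Ω.
Step 4 — Series with input arm Z1: Z_in = Z1 + (Z3 || Z2) = 0 - j3.255e+04 Ω = 3.255e+04∠-90.0° Ω.
Step 5 — Source phasor: V = 43.4∠45.0° V = 30.69 + j30.69 V.
Step 6 — Ohm's law: I = V / Z_total = (30.69 + j30.69) / (0 - j3.255e+04) = -0.0009428 + j0.0009428 A.
Step 7 — Convert to polar: |I| = 0.001333 A, ∠I = 135.0°.

I = 0.001333∠135.0° A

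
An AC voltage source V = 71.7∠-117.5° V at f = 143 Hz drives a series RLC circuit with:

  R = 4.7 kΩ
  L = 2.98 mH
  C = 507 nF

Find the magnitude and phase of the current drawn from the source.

Step 1 — Angular frequency: ω = 2π·f = 2π·143 = 898.5 rad/s.
Step 2 — Component impedances:
  R: Z = R = 4700 Ω
  L: Z = jωL = j·898.5·0.00298 = 0 + j2.678 Ω
  C: Z = 1/(jωC) = -j/(ω·C) = 0 - j2195 Ω
Step 3 — Series combination: Z_total = R + L + C = 4700 - j2193 Ω = 5186∠-25.0° Ω.
Step 4 — Source phasor: V = 71.7∠-117.5° V = -33.11 - j63.6 V.
Step 5 — Ohm's law: I = V / Z_total = (-33.11 - j63.6) / (4700 - j2193) = -0.0006009 - j0.01381 A.
Step 6 — Convert to polar: |I| = 0.01383 A, ∠I = -92.5°.

I = 0.01383∠-92.5° A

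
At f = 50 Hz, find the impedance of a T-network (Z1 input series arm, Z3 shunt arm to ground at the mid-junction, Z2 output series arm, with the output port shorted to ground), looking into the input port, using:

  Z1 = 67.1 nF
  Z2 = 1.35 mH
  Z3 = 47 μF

Step 1 — Angular frequency: ω = 2π·f = 2π·50 = 314.2 rad/s.
Step 2 — Component impedances:
  Z1: Z = 1/(jωC) = -j/(ω·C) = 0 - j4.744e+04 Ω
  Z2: Z = jωL = j·314.2·0.00135 = 0 + j0.4241 Ω
  Z3: Z = 1/(jωC) = -j/(ω·C) = 0 - j67.73 Ω
Step 3 — With the output port shorted to ground, the output series arm Z2 runs from the junction to ground; the shunt arm Z3 also runs from the junction to ground. They appear in parallel: Z3 || Z2 = 0 + j0.4268 Ω.
Step 4 — Series with input arm Z1: Z_in = Z1 + (Z3 || Z2) = 0 - j4.744e+04 Ω = 4.744e+04∠-90.0° Ω.

Z = 0 - j4.744e+04 Ω = 4.744e+04∠-90.0° Ω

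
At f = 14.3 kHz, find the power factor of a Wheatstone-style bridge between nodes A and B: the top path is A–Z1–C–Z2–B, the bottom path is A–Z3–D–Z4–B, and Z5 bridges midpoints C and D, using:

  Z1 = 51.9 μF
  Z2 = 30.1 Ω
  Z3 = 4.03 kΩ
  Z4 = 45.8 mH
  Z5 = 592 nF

Step 1 — Angular frequency: ω = 2π·f = 2π·1.43e+04 = 8.985e+04 rad/s.
Step 2 — Component impedances:
  Z1: Z = 1/(jωC) = -j/(ω·C) = 0 - j0.2144 Ω
  Z2: Z = R = 30.1 Ω
  Z3: Z = R = 4030 Ω
  Z4: Z = jωL = j·8.985e+04·0.0458 = 0 + j4115 Ω
  Z5: Z = 1/(jωC) = -j/(ω·C) = 0 - j18.8 Ω
Step 3 — Bridge requires nodal analysis (the Z5 bridge couples midpoints C and D, so the two paths cannot be reduced to a simple series/parallel combination). Setting node B to ground and injecting 1 A at node A, the 3-node admittance system at A, C, D solves to V_A = Z_AB = 30.1 + j0.006705 Ω = 30.1∠0.0° Ω.
Step 4 — Power factor: PF = cos(φ) = Re(Z)/|Z| = 30.1/30.1 = 1.
Step 5 — Type: Im(Z) = 0.006705 ⇒ lagging (phase φ = 0.0°).

PF = 1 (lagging, φ = 0.0°)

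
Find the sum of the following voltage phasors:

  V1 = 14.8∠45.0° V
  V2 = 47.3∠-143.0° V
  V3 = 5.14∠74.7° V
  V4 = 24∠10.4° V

Step 1 — Convert each phasor to rectangular form:
  V1 = 14.8·(cos(45.0°) + j·sin(45.0°)) = 10.47 + j10.47 V
  V2 = 47.3·(cos(-143.0°) + j·sin(-143.0°)) = -37.78 - j28.47 V
  V3 = 5.14·(cos(74.7°) + j·sin(74.7°)) = 1.356 + j4.958 V
  V4 = 24·(cos(10.4°) + j·sin(10.4°)) = 23.61 + j4.332 V
Step 2 — Sum components: V_total = -2.348 - j8.71 V.
Step 3 — Convert to polar: |V_total| = 9.021 V, ∠V_total = -105.1°.

V_total = 9.021∠-105.1° V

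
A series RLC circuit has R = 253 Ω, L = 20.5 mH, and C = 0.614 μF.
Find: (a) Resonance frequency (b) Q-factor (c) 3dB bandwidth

Step 1 — Resonance: ω₀ = 1/√(LC) = 1/√(0.0205·6.14e-07) = 8913 rad/s.
Step 2 — f₀ = ω₀/(2π) = 1419 Hz.
Step 3 — Series Q: Q = ω₀L/R = 8913·0.0205/253 = 0.7222.
Step 4 — Bandwidth: Δω = ω₀/Q = 1.234e+04 rad/s; BW = Δω/(2π) = 1964 Hz.

(a) f₀ = 1419 Hz  (b) Q = 0.7222  (c) BW = 1964 Hz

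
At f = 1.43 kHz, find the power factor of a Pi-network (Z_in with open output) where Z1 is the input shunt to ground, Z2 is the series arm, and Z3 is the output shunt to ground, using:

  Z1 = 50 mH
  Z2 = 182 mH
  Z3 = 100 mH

Step 1 — Angular frequency: ω = 2π·f = 2π·1430 = 8985 rad/s.
Step 2 — Component impedances:
  Z1: Z = jωL = j·8985·0.05 = 0 + j449.2 Ω
  Z2: Z = jωL = j·8985·0.182 = 0 + j1635 Ω
  Z3: Z = jωL = j·8985·0.1 = 0 + j898.5 Ω
Step 3 — With open output, the series arm Z2 and the output shunt Z3 appear in series to ground: Z2 + Z3 = 0 + j2534 Ω.
Step 4 — Parallel with input shunt Z1: Z_in = Z1 || (Z2 + Z3) = 0 + j381.6 Ω = 381.6∠90.0° Ω.
Step 5 — Power factor: PF = cos(φ) = Re(Z)/|Z| = -0/381.6 = -0.
Step 6 — Type: Im(Z) = 381.6 ⇒ lagging (phase φ = 90.0°).

PF = -0 (lagging, φ = 90.0°)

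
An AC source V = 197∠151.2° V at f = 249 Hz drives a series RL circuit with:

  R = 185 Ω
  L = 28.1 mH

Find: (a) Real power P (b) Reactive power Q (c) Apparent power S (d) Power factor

Step 1 — Angular frequency: ω = 2π·f = 2π·249 = 1565 rad/s.
Step 2 — Component impedances:
  R: Z = R = 185 Ω
  L: Z = jωL = j·1565·0.0281 = 0 + j43.96 Ω
Step 3 — Series combination: Z_total = R + L = 185 + j43.96 Ω = 190.2∠13.4° Ω.
Step 4 — Source phasor: V = 197∠151.2° V = -172.6 + j94.91 V.
Step 5 — Current: I = V / Z = -0.7679 + j0.6955 A = 1.036∠137.8° A.
Step 6 — Complex power: S = V·I* = 198.6 + j47.19 VA.
Step 7 — Real power: P = Re(S) = 198.6 W.
Step 8 — Reactive power: Q = Im(S) = 47.19 VAR.
Step 9 — Apparent power: |S| = 204.1 VA.
Step 10 — Power factor: PF = P/|S| = 0.9729 (lagging).

(a) P = 198.6 W  (b) Q = 47.19 VAR  (c) S = 204.1 VA  (d) PF = 0.9729 (lagging)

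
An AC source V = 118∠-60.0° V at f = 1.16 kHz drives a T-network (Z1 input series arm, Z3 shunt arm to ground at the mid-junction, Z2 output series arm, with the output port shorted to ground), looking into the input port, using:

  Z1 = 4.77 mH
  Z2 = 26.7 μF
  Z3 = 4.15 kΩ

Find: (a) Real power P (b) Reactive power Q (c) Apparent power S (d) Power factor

Step 1 — Angular frequency: ω = 2π·f = 2π·1160 = 7288 rad/s.
Step 2 — Component impedances:
  Z1: Z = jωL = j·7288·0.00477 = 0 + j34.77 Ω
  Z2: Z = 1/(jωC) = -j/(ω·C) = 0 - j5.139 Ω
  Z3: Z = R = 4150 Ω
Step 3 — With the output port shorted to ground, the output series arm Z2 runs from the junction to ground; the shunt arm Z3 also runs from the junction to ground. They appear in parallel: Z3 || Z2 = 0.006363 - j5.139 Ω.
Step 4 — Series with input arm Z1: Z_in = Z1 + (Z3 || Z2) = 0.006363 + j29.63 Ω = 29.63∠90.0° Ω.
Step 5 — Source phasor: V = 118∠-60.0° V = 59 - j102.2 V.
Step 6 — Current: I = V / Z = -3.449 - j1.992 A = 3.983∠-150.0° A.
Step 7 — Complex power: S = V·I* = 0.1009 + j470 VA.
Step 8 — Real power: P = Re(S) = 0.1009 W.
Step 9 — Reactive power: Q = Im(S) = 470 VAR.
Step 10 — Apparent power: |S| = 470 VA.
Step 11 — Power factor: PF = P/|S| = 0.0002148 (lagging).

(a) P = 0.1009 W  (b) Q = 470 VAR  (c) S = 470 VA  (d) PF = 0.0002148 (lagging)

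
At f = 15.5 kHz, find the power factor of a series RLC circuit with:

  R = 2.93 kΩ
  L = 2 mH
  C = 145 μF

Step 1 — Angular frequency: ω = 2π·f = 2π·1.55e+04 = 9.739e+04 rad/s.
Step 2 — Component impedances:
  R: Z = R = 2930 Ω
  L: Z = jωL = j·9.739e+04·0.002 = 0 + j194.8 Ω
  C: Z = 1/(jωC) = -j/(ω·C) = 0 - j0.07081 Ω
Step 3 — Series combination: Z_total = R + L + C = 2930 + j194.7 Ω = 2936∠3.8° Ω.
Step 4 — Power factor: PF = cos(φ) = Re(Z)/|Z| = 2930/2936.5 = 0.9978.
Step 5 — Type: Im(Z) = 194.7 ⇒ lagging (phase φ = 3.8°).

PF = 0.9978 (lagging, φ = 3.8°)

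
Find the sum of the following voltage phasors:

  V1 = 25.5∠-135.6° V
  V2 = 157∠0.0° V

Step 1 — Convert each phasor to rectangular form:
  V1 = 25.5·(cos(-135.6°) + j·sin(-135.6°)) = -18.22 - j17.84 V
  V2 = 157·(cos(0.0°) + j·sin(0.0°)) = 157 V
Step 2 — Sum components: V_total = 138.8 - j17.84 V.
Step 3 — Convert to polar: |V_total| = 139.9 V, ∠V_total = -7.3°.

V_total = 139.9∠-7.3° V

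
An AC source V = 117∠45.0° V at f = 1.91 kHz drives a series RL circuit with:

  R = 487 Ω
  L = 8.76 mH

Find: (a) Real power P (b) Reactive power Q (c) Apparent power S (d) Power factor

Step 1 — Angular frequency: ω = 2π·f = 2π·1910 = 1.2e+04 rad/s.
Step 2 — Component impedances:
  R: Z = R = 487 Ω
  L: Z = jωL = j·1.2e+04·0.00876 = 0 + j105.1 Ω
Step 3 — Series combination: Z_total = R + L = 487 + j105.1 Ω = 498.2∠12.2° Ω.
Step 4 — Source phasor: V = 117∠45.0° V = 82.73 + j82.73 V.
Step 5 — Current: I = V / Z = 0.1974 + j0.1273 A = 0.2348∠32.8° A.
Step 6 — Complex power: S = V·I* = 26.86 + j5.798 VA.
Step 7 — Real power: P = Re(S) = 26.86 W.
Step 8 — Reactive power: Q = Im(S) = 5.798 VAR.
Step 9 — Apparent power: |S| = 27.48 VA.
Step 10 — Power factor: PF = P/|S| = 0.9775 (lagging).

(a) P = 26.86 W  (b) Q = 5.798 VAR  (c) S = 27.48 VA  (d) PF = 0.9775 (lagging)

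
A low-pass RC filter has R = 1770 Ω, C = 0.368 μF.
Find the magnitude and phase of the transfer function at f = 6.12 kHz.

Step 1 — Angular frequency: ω = 2π·6120 = 3.845e+04 rad/s.
Step 2 — Transfer function: H(jω) = 1/(1 + jωRC).
Step 3 — Denominator: 1 + jωRC = 1 + j·3.845e+04·1770·3.68e-07 = 1 + j25.05.
Step 4 — H = 0.001591 - j0.03986.
Step 5 — Magnitude: |H| = 0.03989 (-28.0 dB); phase: φ = -87.7°.

|H| = 0.03989 (-28.0 dB), φ = -87.7°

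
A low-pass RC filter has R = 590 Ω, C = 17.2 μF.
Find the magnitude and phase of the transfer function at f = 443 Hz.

Step 1 — Angular frequency: ω = 2π·443 = 2783 rad/s.
Step 2 — Transfer function: H(jω) = 1/(1 + jωRC).
Step 3 — Denominator: 1 + jωRC = 1 + j·2783·590·1.72e-05 = 1 + j28.25.
Step 4 — H = 0.001252 - j0.03536.
Step 5 — Magnitude: |H| = 0.03538 (-29.0 dB); phase: φ = -88.0°.

|H| = 0.03538 (-29.0 dB), φ = -88.0°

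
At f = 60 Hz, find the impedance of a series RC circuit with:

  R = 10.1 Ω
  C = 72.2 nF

Step 1 — Angular frequency: ω = 2π·f = 2π·60 = 377 rad/s.
Step 2 — Component impedances:
  R: Z = R = 10.1 Ω
  C: Z = 1/(jωC) = -j/(ω·C) = 0 - j3.674e+04 Ω
Step 3 — Series combination: Z_total = R + C = 10.1 - j3.674e+04 Ω = 3.674e+04∠-90.0° Ω.

Z = 10.1 - j3.674e+04 Ω = 3.674e+04∠-90.0° Ω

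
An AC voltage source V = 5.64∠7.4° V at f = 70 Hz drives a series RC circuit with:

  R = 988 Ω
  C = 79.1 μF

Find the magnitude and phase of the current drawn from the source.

Step 1 — Angular frequency: ω = 2π·f = 2π·70 = 439.8 rad/s.
Step 2 — Component impedances:
  R: Z = R = 988 Ω
  C: Z = 1/(jωC) = -j/(ω·C) = 0 - j28.74 Ω
Step 3 — Series combination: Z_total = R + C = 988 - j28.74 Ω = 988.4∠-1.7° Ω.
Step 4 — Source phasor: V = 5.64∠7.4° V = 5.593 + j0.7264 V.
Step 5 — Ohm's law: I = V / Z_total = (5.593 + j0.7264) / (988 - j28.74) = 0.005635 + j0.0008992 A.
Step 6 — Convert to polar: |I| = 0.005706 A, ∠I = 9.1°.

I = 0.005706∠9.1° A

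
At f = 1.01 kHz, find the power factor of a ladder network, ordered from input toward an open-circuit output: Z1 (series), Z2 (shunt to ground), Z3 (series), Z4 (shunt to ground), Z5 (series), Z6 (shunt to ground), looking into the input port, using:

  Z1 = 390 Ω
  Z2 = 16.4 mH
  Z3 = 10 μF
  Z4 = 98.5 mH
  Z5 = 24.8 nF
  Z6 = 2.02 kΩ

Step 1 — Angular frequency: ω = 2π·f = 2π·1010 = 6346 rad/s.
Step 2 — Component impedances:
  Z1: Z = R = 390 Ω
  Z2: Z = jωL = j·6346·0.0164 = 0 + j104.1 Ω
  Z3: Z = 1/(jωC) = -j/(ω·C) = 0 - j15.76 Ω
  Z4: Z = jωL = j·6346·0.0985 = 0 + j625.1 Ω
  Z5: Z = 1/(jωC) = -j/(ω·C) = 0 - j6354 Ω
  Z6: Z = R = 2020 Ω
Step 3 — Ladder network (open output): work backward from the far end, alternating series and parallel combinations. Z_in = 390.4 + j90.09 Ω = 400.6∠13.0° Ω.
Step 4 — Power factor: PF = cos(φ) = Re(Z)/|Z| = 390.39/400.65 = 0.9744.
Step 5 — Type: Im(Z) = 90.09 ⇒ lagging (phase φ = 13.0°).

PF = 0.9744 (lagging, φ = 13.0°)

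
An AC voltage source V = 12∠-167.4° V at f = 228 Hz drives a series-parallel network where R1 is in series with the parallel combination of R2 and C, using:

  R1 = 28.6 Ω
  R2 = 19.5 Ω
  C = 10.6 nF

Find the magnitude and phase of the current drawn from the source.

Step 1 — Angular frequency: ω = 2π·f = 2π·228 = 1433 rad/s.
Step 2 — Component impedances:
  R1: Z = R = 28.6 Ω
  R2: Z = R = 19.5 Ω
  C: Z = 1/(jωC) = -j/(ω·C) = 0 - j6.585e+04 Ω
Step 3 — Parallel branch: R2 || C = 1/(1/R2 + 1/C) = 19.5 - j0.005774 Ω.
Step 4 — Series with R1: Z_total = R1 + (R2 || C) = 48.1 - j0.005774 Ω = 48.1∠-0.0° Ω.
Step 5 — Source phasor: V = 12∠-167.4° V = -11.71 - j2.618 V.
Step 6 — Ohm's law: I = V / Z_total = (-11.71 - j2.618) / (48.1 - j0.005774) = -0.2435 - j0.05445 A.
Step 7 — Convert to polar: |I| = 0.2495 A, ∠I = -167.4°.

I = 0.2495∠-167.4° A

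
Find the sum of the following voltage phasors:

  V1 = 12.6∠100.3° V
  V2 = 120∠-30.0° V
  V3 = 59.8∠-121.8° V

Step 1 — Convert each phasor to rectangular form:
  V1 = 12.6·(cos(100.3°) + j·sin(100.3°)) = -2.253 + j12.4 V
  V2 = 120·(cos(-30.0°) + j·sin(-30.0°)) = 103.9 - j60 V
  V3 = 59.8·(cos(-121.8°) + j·sin(-121.8°)) = -31.51 - j50.82 V
Step 2 — Sum components: V_total = 70.16 - j98.43 V.
Step 3 — Convert to polar: |V_total| = 120.9 V, ∠V_total = -54.5°.

V_total = 120.9∠-54.5° V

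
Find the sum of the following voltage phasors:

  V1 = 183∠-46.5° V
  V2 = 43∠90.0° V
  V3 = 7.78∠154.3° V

Step 1 — Convert each phasor to rectangular form:
  V1 = 183·(cos(-46.5°) + j·sin(-46.5°)) = 126 - j132.7 V
  V2 = 43·(cos(90.0°) + j·sin(90.0°)) = 0 + j43 V
  V3 = 7.78·(cos(154.3°) + j·sin(154.3°)) = -7.01 + j3.374 V
Step 2 — Sum components: V_total = 119 - j86.37 V.
Step 3 — Convert to polar: |V_total| = 147 V, ∠V_total = -36.0°.

V_total = 147∠-36.0° V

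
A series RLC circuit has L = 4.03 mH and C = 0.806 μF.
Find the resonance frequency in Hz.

Step 1 — Resonance condition Im(Z)=0 gives ω₀ = 1/√(LC).
Step 2 — ω₀ = 1/√(0.00403·8.06e-07) = 1.755e+04 rad/s.
Step 3 — f₀ = ω₀/(2π) = 2793 Hz.

f₀ = 2793 Hz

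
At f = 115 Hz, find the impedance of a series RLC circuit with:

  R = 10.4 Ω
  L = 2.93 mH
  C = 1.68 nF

Step 1 — Angular frequency: ω = 2π·f = 2π·115 = 722.6 rad/s.
Step 2 — Component impedances:
  R: Z = R = 10.4 Ω
  L: Z = jωL = j·722.6·0.00293 = 0 + j2.117 Ω
  C: Z = 1/(jωC) = -j/(ω·C) = 0 - j8.238e+05 Ω
Step 3 — Series combination: Z_total = R + L + C = 10.4 - j8.238e+05 Ω = 8.238e+05∠-90.0° Ω.

Z = 10.4 - j8.238e+05 Ω = 8.238e+05∠-90.0° Ω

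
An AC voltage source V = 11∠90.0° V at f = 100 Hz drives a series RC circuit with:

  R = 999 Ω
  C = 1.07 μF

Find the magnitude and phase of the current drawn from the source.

Step 1 — Angular frequency: ω = 2π·f = 2π·100 = 628.3 rad/s.
Step 2 — Component impedances:
  R: Z = R = 999 Ω
  C: Z = 1/(jωC) = -j/(ω·C) = 0 - j1487 Ω
Step 3 — Series combination: Z_total = R + C = 999 - j1487 Ω = 1792∠-56.1° Ω.
Step 4 — Source phasor: V = 11∠90.0° V = 0 + j11 V.
Step 5 — Ohm's law: I = V / Z_total = (0 + j11) / (999 - j1487) = -0.005096 + j0.003423 A.
Step 6 — Convert to polar: |I| = 0.006139 A, ∠I = 146.1°.

I = 0.006139∠146.1° A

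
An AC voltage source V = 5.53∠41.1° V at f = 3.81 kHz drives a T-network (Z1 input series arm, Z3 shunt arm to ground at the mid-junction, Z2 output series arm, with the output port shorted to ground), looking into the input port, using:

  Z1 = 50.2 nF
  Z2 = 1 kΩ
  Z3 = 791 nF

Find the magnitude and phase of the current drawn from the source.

Step 1 — Angular frequency: ω = 2π·f = 2π·3810 = 2.394e+04 rad/s.
Step 2 — Component impedances:
  Z1: Z = 1/(jωC) = -j/(ω·C) = 0 - j832.1 Ω
  Z2: Z = R = 1000 Ω
  Z3: Z = 1/(jωC) = -j/(ω·C) = 0 - j52.81 Ω
Step 3 — With the output port shorted to ground, the output series arm Z2 runs from the junction to ground; the shunt arm Z3 also runs from the junction to ground. They appear in parallel: Z3 || Z2 = 2.781 - j52.66 Ω.
Step 4 — Series with input arm Z1: Z_in = Z1 + (Z3 || Z2) = 2.781 - j884.8 Ω = 884.8∠-89.8° Ω.
Step 5 — Source phasor: V = 5.53∠41.1° V = 4.167 + j3.635 V.
Step 6 — Ohm's law: I = V / Z_total = (4.167 + j3.635) / (2.781 - j884.8) = -0.004094 + j0.004723 A.
Step 7 — Convert to polar: |I| = 0.00625 A, ∠I = 130.9°.

I = 0.00625∠130.9° A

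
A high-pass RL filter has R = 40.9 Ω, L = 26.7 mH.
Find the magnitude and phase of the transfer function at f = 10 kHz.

Step 1 — Angular frequency: ω = 2π·1e+04 = 6.283e+04 rad/s.
Step 2 — Transfer function: H(jω) = jωL/(R + jωL).
Step 3 — Numerator jωL = j·1678; denominator R + jωL = 40.9 + j1678.
Step 4 — H = 0.9994 + j0.02437.
Step 5 — Magnitude: |H| = 0.9997 (-0.0 dB); phase: φ = 1.4°.

|H| = 0.9997 (-0.0 dB), φ = 1.4°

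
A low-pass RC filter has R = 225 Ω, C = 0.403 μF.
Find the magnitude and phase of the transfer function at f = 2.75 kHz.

Step 1 — Angular frequency: ω = 2π·2750 = 1.728e+04 rad/s.
Step 2 — Transfer function: H(jω) = 1/(1 + jωRC).
Step 3 — Denominator: 1 + jωRC = 1 + j·1.728e+04·225·4.03e-07 = 1 + j1.567.
Step 4 — H = 0.2895 - j0.4535.
Step 5 — Magnitude: |H| = 0.538 (-5.4 dB); phase: φ = -57.5°.

|H| = 0.538 (-5.4 dB), φ = -57.5°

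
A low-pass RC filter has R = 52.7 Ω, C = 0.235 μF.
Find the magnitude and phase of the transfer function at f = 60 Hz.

Step 1 — Angular frequency: ω = 2π·60 = 377 rad/s.
Step 2 — Transfer function: H(jω) = 1/(1 + jωRC).
Step 3 — Denominator: 1 + jωRC = 1 + j·377·52.7·2.35e-07 = 1 + j0.004669.
Step 4 — H = 1 - j0.004669.
Step 5 — Magnitude: |H| = 1 (-0.0 dB); phase: φ = -0.3°.

|H| = 1 (-0.0 dB), φ = -0.3°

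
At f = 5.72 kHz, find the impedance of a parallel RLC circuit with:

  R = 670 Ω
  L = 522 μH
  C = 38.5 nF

Step 1 — Angular frequency: ω = 2π·f = 2π·5720 = 3.594e+04 rad/s.
Step 2 — Component impedances:
  R: Z = R = 670 Ω
  L: Z = jωL = j·3.594e+04·0.000522 = 0 + j18.76 Ω
  C: Z = 1/(jωC) = -j/(ω·C) = 0 - j722.7 Ω
Step 3 — Parallel combination: 1/Z_total = 1/R + 1/L + 1/C; Z_total = 0.5532 + j19.24 Ω = 19.25∠88.4° Ω.

Z = 0.5532 + j19.24 Ω = 19.25∠88.4° Ω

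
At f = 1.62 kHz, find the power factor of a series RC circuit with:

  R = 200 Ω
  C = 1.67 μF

Step 1 — Angular frequency: ω = 2π·f = 2π·1620 = 1.018e+04 rad/s.
Step 2 — Component impedances:
  R: Z = R = 200 Ω
  C: Z = 1/(jωC) = -j/(ω·C) = 0 - j58.83 Ω
Step 3 — Series combination: Z_total = R + C = 200 - j58.83 Ω = 208.5∠-16.4° Ω.
Step 4 — Power factor: PF = cos(φ) = Re(Z)/|Z| = 200/208.47 = 0.9594.
Step 5 — Type: Im(Z) = -58.83 ⇒ leading (phase φ = -16.4°).

PF = 0.9594 (leading, φ = -16.4°)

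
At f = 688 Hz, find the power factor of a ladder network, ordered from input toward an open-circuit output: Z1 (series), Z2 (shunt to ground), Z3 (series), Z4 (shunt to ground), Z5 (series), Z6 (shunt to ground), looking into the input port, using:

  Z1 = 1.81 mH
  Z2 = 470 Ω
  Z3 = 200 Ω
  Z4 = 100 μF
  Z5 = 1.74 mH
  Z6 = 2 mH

Step 1 — Angular frequency: ω = 2π·f = 2π·688 = 4323 rad/s.
Step 2 — Component impedances:
  Z1: Z = jωL = j·4323·0.00181 = 0 + j7.824 Ω
  Z2: Z = R = 470 Ω
  Z3: Z = R = 200 Ω
  Z4: Z = 1/(jωC) = -j/(ω·C) = 0 - j2.313 Ω
  Z5: Z = jωL = j·4323·0.00174 = 0 + j7.522 Ω
  Z6: Z = jωL = j·4323·0.002 = 0 + j8.646 Ω
Step 3 — Ladder network (open output): work backward from the far end, alternating series and parallel combinations. Z_in = 140.3 + j6.496 Ω = 140.5∠2.7° Ω.
Step 4 — Power factor: PF = cos(φ) = Re(Z)/|Z| = 140.3/140.45 = 0.9989.
Step 5 — Type: Im(Z) = 6.496 ⇒ lagging (phase φ = 2.7°).

PF = 0.9989 (lagging, φ = 2.7°)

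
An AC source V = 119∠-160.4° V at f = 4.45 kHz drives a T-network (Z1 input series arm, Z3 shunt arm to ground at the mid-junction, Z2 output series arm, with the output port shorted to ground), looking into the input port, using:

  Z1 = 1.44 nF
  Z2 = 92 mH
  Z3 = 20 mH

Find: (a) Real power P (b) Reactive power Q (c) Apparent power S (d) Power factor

Step 1 — Angular frequency: ω = 2π·f = 2π·4450 = 2.796e+04 rad/s.
Step 2 — Component impedances:
  Z1: Z = 1/(jωC) = -j/(ω·C) = 0 - j2.484e+04 Ω
  Z2: Z = jωL = j·2.796e+04·0.092 = 0 + j2572 Ω
  Z3: Z = jωL = j·2.796e+04·0.02 = 0 + j559.2 Ω
Step 3 — With the output port shorted to ground, the output series arm Z2 runs from the junction to ground; the shunt arm Z3 also runs from the junction to ground. They appear in parallel: Z3 || Z2 = 0 + j459.3 Ω.
Step 4 — Series with input arm Z1: Z_in = Z1 + (Z3 || Z2) = 0 - j2.438e+04 Ω = 2.438e+04∠-90.0° Ω.
Step 5 — Source phasor: V = 119∠-160.4° V = -112.1 - j39.92 V.
Step 6 — Current: I = V / Z = 0.001638 - j0.004599 A = 0.004882∠-70.4° A.
Step 7 — Complex power: S = V·I* = 0 - j0.5809 VA.
Step 8 — Real power: P = Re(S) = 0 W.
Step 9 — Reactive power: Q = Im(S) = -0.5809 VAR.
Step 10 — Apparent power: |S| = 0.5809 VA.
Step 11 — Power factor: PF = P/|S| = 0 (leading).

(a) P = 0 W  (b) Q = -0.5809 VAR  (c) S = 0.5809 VA  (d) PF = 0 (leading)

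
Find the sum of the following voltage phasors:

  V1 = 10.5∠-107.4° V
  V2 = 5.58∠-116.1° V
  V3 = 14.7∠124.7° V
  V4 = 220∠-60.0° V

Step 1 — Convert each phasor to rectangular form:
  V1 = 10.5·(cos(-107.4°) + j·sin(-107.4°)) = -3.14 - j10.02 V
  V2 = 5.58·(cos(-116.1°) + j·sin(-116.1°)) = -2.455 - j5.011 V
  V3 = 14.7·(cos(124.7°) + j·sin(124.7°)) = -8.368 + j12.09 V
  V4 = 220·(cos(-60.0°) + j·sin(-60.0°)) = 110 - j190.5 V
Step 2 — Sum components: V_total = 96.04 - j193.5 V.
Step 3 — Convert to polar: |V_total| = 216 V, ∠V_total = -63.6°.

V_total = 216∠-63.6° V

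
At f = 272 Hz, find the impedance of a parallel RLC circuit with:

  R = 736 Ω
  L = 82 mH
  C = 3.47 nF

Step 1 — Angular frequency: ω = 2π·f = 2π·272 = 1709 rad/s.
Step 2 — Component impedances:
  R: Z = R = 736 Ω
  L: Z = jωL = j·1709·0.082 = 0 + j140.1 Ω
  C: Z = 1/(jωC) = -j/(ω·C) = 0 - j1.686e+05 Ω
Step 3 — Parallel combination: 1/Z_total = 1/R + 1/L + 1/C; Z_total = 25.79 + j135.3 Ω = 137.8∠79.2° Ω.

Z = 25.79 + j135.3 Ω = 137.8∠79.2° Ω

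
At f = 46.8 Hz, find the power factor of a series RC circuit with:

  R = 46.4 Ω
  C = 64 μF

Step 1 — Angular frequency: ω = 2π·f = 2π·46.8 = 294.1 rad/s.
Step 2 — Component impedances:
  R: Z = R = 46.4 Ω
  C: Z = 1/(jωC) = -j/(ω·C) = 0 - j53.14 Ω
Step 3 — Series combination: Z_total = R + C = 46.4 - j53.14 Ω = 70.54∠-48.9° Ω.
Step 4 — Power factor: PF = cos(φ) = Re(Z)/|Z| = 46.4/70.544 = 0.6577.
Step 5 — Type: Im(Z) = -53.14 ⇒ leading (phase φ = -48.9°).

PF = 0.6577 (leading, φ = -48.9°)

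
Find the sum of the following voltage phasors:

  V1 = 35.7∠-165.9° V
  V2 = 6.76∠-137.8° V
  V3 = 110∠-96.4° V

Step 1 — Convert each phasor to rectangular form:
  V1 = 35.7·(cos(-165.9°) + j·sin(-165.9°)) = -34.62 - j8.697 V
  V2 = 6.76·(cos(-137.8°) + j·sin(-137.8°)) = -5.008 - j4.541 V
  V3 = 110·(cos(-96.4°) + j·sin(-96.4°)) = -12.26 - j109.3 V
Step 2 — Sum components: V_total = -51.89 - j122.6 V.
Step 3 — Convert to polar: |V_total| = 133.1 V, ∠V_total = -112.9°.

V_total = 133.1∠-112.9° V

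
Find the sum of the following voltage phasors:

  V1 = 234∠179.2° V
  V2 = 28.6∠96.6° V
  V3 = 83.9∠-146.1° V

Step 1 — Convert each phasor to rectangular form:
  V1 = 234·(cos(179.2°) + j·sin(179.2°)) = -234 + j3.267 V
  V2 = 28.6·(cos(96.6°) + j·sin(96.6°)) = -3.287 + j28.41 V
  V3 = 83.9·(cos(-146.1°) + j·sin(-146.1°)) = -69.64 - j46.79 V
Step 2 — Sum components: V_total = -306.9 - j15.12 V.
Step 3 — Convert to polar: |V_total| = 307.3 V, ∠V_total = -177.2°.

V_total = 307.3∠-177.2° V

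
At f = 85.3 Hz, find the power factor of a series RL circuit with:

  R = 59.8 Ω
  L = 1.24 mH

Step 1 — Angular frequency: ω = 2π·f = 2π·85.3 = 536 rad/s.
Step 2 — Component impedances:
  R: Z = R = 59.8 Ω
  L: Z = jωL = j·536·0.00124 = 0 + j0.6646 Ω
Step 3 — Series combination: Z_total = R + L = 59.8 + j0.6646 Ω = 59.8∠0.6° Ω.
Step 4 — Power factor: PF = cos(φ) = Re(Z)/|Z| = 59.8/59.804 = 0.9999.
Step 5 — Type: Im(Z) = 0.6646 ⇒ lagging (phase φ = 0.6°).

PF = 0.9999 (lagging, φ = 0.6°)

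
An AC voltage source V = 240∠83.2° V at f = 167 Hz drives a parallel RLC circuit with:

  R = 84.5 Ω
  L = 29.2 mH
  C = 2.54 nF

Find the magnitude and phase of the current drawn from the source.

Step 1 — Angular frequency: ω = 2π·f = 2π·167 = 1049 rad/s.
Step 2 — Component impedances:
  R: Z = R = 84.5 Ω
  L: Z = jωL = j·1049·0.0292 = 0 + j30.64 Ω
  C: Z = 1/(jωC) = -j/(ω·C) = 0 - j3.752e+05 Ω
Step 3 — Parallel combination: 1/Z_total = 1/R + 1/L + 1/C; Z_total = 9.82 + j27.08 Ω = 28.81∠70.1° Ω.
Step 4 — Source phasor: V = 240∠83.2° V = 28.42 + j238.3 V.
Step 5 — Ohm's law: I = V / Z_total = (28.42 + j238.3) / (9.82 + j27.08) = 8.114 + j1.893 A.
Step 6 — Convert to polar: |I| = 8.332 A, ∠I = 13.1°.

I = 8.332∠13.1° A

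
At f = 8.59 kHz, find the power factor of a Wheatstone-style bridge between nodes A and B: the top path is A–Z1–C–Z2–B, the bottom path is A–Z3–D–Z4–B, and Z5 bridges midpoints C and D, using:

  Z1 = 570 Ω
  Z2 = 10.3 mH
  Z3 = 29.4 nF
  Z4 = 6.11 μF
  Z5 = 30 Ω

Step 1 — Angular frequency: ω = 2π·f = 2π·8590 = 5.397e+04 rad/s.
Step 2 — Component impedances:
  Z1: Z = R = 570 Ω
  Z2: Z = jωL = j·5.397e+04·0.0103 = 0 + j555.9 Ω
  Z3: Z = 1/(jωC) = -j/(ω·C) = 0 - j630.2 Ω
  Z4: Z = 1/(jωC) = -j/(ω·C) = 0 - j3.032 Ω
  Z5: Z = R = 30 Ω
Step 3 — Bridge requires nodal analysis (the Z5 bridge couples midpoints C and D, so the two paths cannot be reduced to a simple series/parallel combination). Setting node B to ground and injecting 1 A at node A, the 3-node admittance system at A, C, D solves to V_A = Z_AB = 315.8 - j302.8 Ω = 437.4∠-43.8° Ω.
Step 4 — Power factor: PF = cos(φ) = Re(Z)/|Z| = 315.75/437.45 = 0.7218.
Step 5 — Type: Im(Z) = -302.8 ⇒ leading (phase φ = -43.8°).

PF = 0.7218 (leading, φ = -43.8°)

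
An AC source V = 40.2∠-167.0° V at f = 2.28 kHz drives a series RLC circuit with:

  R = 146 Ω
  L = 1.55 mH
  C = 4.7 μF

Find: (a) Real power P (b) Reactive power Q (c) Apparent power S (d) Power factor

Step 1 — Angular frequency: ω = 2π·f = 2π·2280 = 1.433e+04 rad/s.
Step 2 — Component impedances:
  R: Z = R = 146 Ω
  L: Z = jωL = j·1.433e+04·0.00155 = 0 + j22.2 Ω
  C: Z = 1/(jωC) = -j/(ω·C) = 0 - j14.85 Ω
Step 3 — Series combination: Z_total = R + L + C = 146 + j7.353 Ω = 146.2∠2.9° Ω.
Step 4 — Source phasor: V = 40.2∠-167.0° V = -39.17 - j9.043 V.
Step 5 — Current: I = V / Z = -0.2707 - j0.0483 A = 0.275∠-169.9° A.
Step 6 — Complex power: S = V·I* = 11.04 + j0.556 VA.
Step 7 — Real power: P = Re(S) = 11.04 W.
Step 8 — Reactive power: Q = Im(S) = 0.556 VAR.
Step 9 — Apparent power: |S| = 11.05 VA.
Step 10 — Power factor: PF = P/|S| = 0.9987 (lagging).

(a) P = 11.04 W  (b) Q = 0.556 VAR  (c) S = 11.05 VA  (d) PF = 0.9987 (lagging)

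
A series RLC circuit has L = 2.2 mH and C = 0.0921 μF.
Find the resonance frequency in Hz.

Step 1 — Resonance condition Im(Z)=0 gives ω₀ = 1/√(LC).
Step 2 — ω₀ = 1/√(0.0022·9.21e-08) = 7.025e+04 rad/s.
Step 3 — f₀ = ω₀/(2π) = 1.118e+04 Hz.

f₀ = 1.118e+04 Hz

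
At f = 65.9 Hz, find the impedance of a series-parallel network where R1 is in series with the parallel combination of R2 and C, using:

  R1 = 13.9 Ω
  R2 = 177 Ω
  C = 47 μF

Step 1 — Angular frequency: ω = 2π·f = 2π·65.9 = 414.1 rad/s.
Step 2 — Component impedances:
  R1: Z = R = 13.9 Ω
  R2: Z = R = 177 Ω
  C: Z = 1/(jωC) = -j/(ω·C) = 0 - j51.39 Ω
Step 3 — Parallel branch: R2 || C = 1/(1/R2 + 1/C) = 13.76 - j47.39 Ω.
Step 4 — Series with R1: Z_total = R1 + (R2 || C) = 27.66 - j47.39 Ω = 54.87∠-59.7° Ω.

Z = 27.66 - j47.39 Ω = 54.87∠-59.7° Ω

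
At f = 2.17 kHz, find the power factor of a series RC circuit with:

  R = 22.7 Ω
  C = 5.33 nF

Step 1 — Angular frequency: ω = 2π·f = 2π·2170 = 1.363e+04 rad/s.
Step 2 — Component impedances:
  R: Z = R = 22.7 Ω
  C: Z = 1/(jωC) = -j/(ω·C) = 0 - j1.376e+04 Ω
Step 3 — Series combination: Z_total = R + C = 22.7 - j1.376e+04 Ω = 1.376e+04∠-89.9° Ω.
Step 4 — Power factor: PF = cos(φ) = Re(Z)/|Z| = 22.7/1.376e+04 = 0.00165.
Step 5 — Type: Im(Z) = -1.376e+04 ⇒ leading (phase φ = -89.9°).

PF = 0.00165 (leading, φ = -89.9°)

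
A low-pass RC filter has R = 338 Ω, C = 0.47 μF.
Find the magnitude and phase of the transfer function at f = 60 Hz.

Step 1 — Angular frequency: ω = 2π·60 = 377 rad/s.
Step 2 — Transfer function: H(jω) = 1/(1 + jωRC).
Step 3 — Denominator: 1 + jωRC = 1 + j·377·338·4.7e-07 = 1 + j0.05989.
Step 4 — H = 0.9964 - j0.05967.
Step 5 — Magnitude: |H| = 0.9982 (-0.0 dB); phase: φ = -3.4°.

|H| = 0.9982 (-0.0 dB), φ = -3.4°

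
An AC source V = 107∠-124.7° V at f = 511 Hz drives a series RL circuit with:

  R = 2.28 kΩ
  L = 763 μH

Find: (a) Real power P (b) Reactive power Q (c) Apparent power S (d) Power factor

Step 1 — Angular frequency: ω = 2π·f = 2π·511 = 3211 rad/s.
Step 2 — Component impedances:
  R: Z = R = 2280 Ω
  L: Z = jωL = j·3211·0.000763 = 0 + j2.45 Ω
Step 3 — Series combination: Z_total = R + L = 2280 + j2.45 Ω = 2280∠0.1° Ω.
Step 4 — Source phasor: V = 107∠-124.7° V = -60.91 - j87.97 V.
Step 5 — Current: I = V / Z = -0.02676 - j0.03855 A = 0.04693∠-124.8° A.
Step 6 — Complex power: S = V·I* = 5.021 + j0.005395 VA.
Step 7 — Real power: P = Re(S) = 5.021 W.
Step 8 — Reactive power: Q = Im(S) = 0.005395 VAR.
Step 9 — Apparent power: |S| = 5.021 VA.
Step 10 — Power factor: PF = P/|S| = 1 (lagging).

(a) P = 5.021 W  (b) Q = 0.005395 VAR  (c) S = 5.021 VA  (d) PF = 1 (lagging)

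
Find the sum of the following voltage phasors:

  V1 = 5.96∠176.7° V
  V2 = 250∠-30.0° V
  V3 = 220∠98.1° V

Step 1 — Convert each phasor to rectangular form:
  V1 = 5.96·(cos(176.7°) + j·sin(176.7°)) = -5.95 + j0.3431 V
  V2 = 250·(cos(-30.0°) + j·sin(-30.0°)) = 216.5 - j125 V
  V3 = 220·(cos(98.1°) + j·sin(98.1°)) = -31 + j217.8 V
Step 2 — Sum components: V_total = 179.6 + j93.15 V.
Step 3 — Convert to polar: |V_total| = 202.3 V, ∠V_total = 27.4°.

V_total = 202.3∠27.4° V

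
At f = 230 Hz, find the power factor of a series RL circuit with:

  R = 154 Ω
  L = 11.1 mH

Step 1 — Angular frequency: ω = 2π·f = 2π·230 = 1445 rad/s.
Step 2 — Component impedances:
  R: Z = R = 154 Ω
  L: Z = jωL = j·1445·0.0111 = 0 + j16.04 Ω
Step 3 — Series combination: Z_total = R + L = 154 + j16.04 Ω = 154.8∠5.9° Ω.
Step 4 — Power factor: PF = cos(φ) = Re(Z)/|Z| = 154/154.83 = 0.9946.
Step 5 — Type: Im(Z) = 16.04 ⇒ lagging (phase φ = 5.9°).

PF = 0.9946 (lagging, φ = 5.9°)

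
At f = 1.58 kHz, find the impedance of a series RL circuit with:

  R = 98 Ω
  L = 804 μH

Step 1 — Angular frequency: ω = 2π·f = 2π·1580 = 9927 rad/s.
Step 2 — Component impedances:
  R: Z = R = 98 Ω
  L: Z = jωL = j·9927·0.000804 = 0 + j7.982 Ω
Step 3 — Series combination: Z_total = R + L = 98 + j7.982 Ω = 98.32∠4.7° Ω.

Z = 98 + j7.982 Ω = 98.32∠4.7° Ω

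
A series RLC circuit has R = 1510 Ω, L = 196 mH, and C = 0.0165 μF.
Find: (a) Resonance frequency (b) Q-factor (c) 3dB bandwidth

Step 1 — Resonance: ω₀ = 1/√(LC) = 1/√(0.196·1.65e-08) = 1.758e+04 rad/s.
Step 2 — f₀ = ω₀/(2π) = 2799 Hz.
Step 3 — Series Q: Q = ω₀L/R = 1.758e+04·0.196/1510 = 2.282.
Step 4 — Bandwidth: Δω = ω₀/Q = 7704 rad/s; BW = Δω/(2π) = 1226 Hz.

(a) f₀ = 2799 Hz  (b) Q = 2.282  (c) BW = 1226 Hz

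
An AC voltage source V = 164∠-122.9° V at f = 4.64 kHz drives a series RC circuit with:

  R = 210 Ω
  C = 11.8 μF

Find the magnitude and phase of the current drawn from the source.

Step 1 — Angular frequency: ω = 2π·f = 2π·4640 = 2.915e+04 rad/s.
Step 2 — Component impedances:
  R: Z = R = 210 Ω
  C: Z = 1/(jωC) = -j/(ω·C) = 0 - j2.907 Ω
Step 3 — Series combination: Z_total = R + C = 210 - j2.907 Ω = 210∠-0.8° Ω.
Step 4 — Source phasor: V = 164∠-122.9° V = -89.08 - j137.7 V.
Step 5 — Ohm's law: I = V / Z_total = (-89.08 - j137.7) / (210 - j2.907) = -0.415 - j0.6614 A.
Step 6 — Convert to polar: |I| = 0.7809 A, ∠I = -122.1°.

I = 0.7809∠-122.1° A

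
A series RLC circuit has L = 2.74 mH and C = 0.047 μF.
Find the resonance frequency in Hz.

Step 1 — Resonance condition Im(Z)=0 gives ω₀ = 1/√(LC).
Step 2 — ω₀ = 1/√(0.00274·4.7e-08) = 8.812e+04 rad/s.
Step 3 — f₀ = ω₀/(2π) = 1.402e+04 Hz.

f₀ = 1.402e+04 Hz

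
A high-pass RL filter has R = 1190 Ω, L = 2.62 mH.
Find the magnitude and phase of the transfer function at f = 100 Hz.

Step 1 — Angular frequency: ω = 2π·100 = 628.3 rad/s.
Step 2 — Transfer function: H(jω) = jωL/(R + jωL).
Step 3 — Numerator jωL = j·1.646; denominator R + jωL = 1190 + j1.646.
Step 4 — H = 1.914e-06 + j0.001383.
Step 5 — Magnitude: |H| = 0.001383 (-57.2 dB); phase: φ = 89.9°.

|H| = 0.001383 (-57.2 dB), φ = 89.9°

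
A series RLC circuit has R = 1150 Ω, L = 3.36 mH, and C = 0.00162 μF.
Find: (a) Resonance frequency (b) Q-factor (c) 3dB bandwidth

Step 1 — Resonance: ω₀ = 1/√(LC) = 1/√(0.00336·1.62e-09) = 4.286e+05 rad/s.
Step 2 — f₀ = ω₀/(2π) = 6.822e+04 Hz.
Step 3 — Series Q: Q = ω₀L/R = 4.286e+05·0.00336/1150 = 1.252.
Step 4 — Bandwidth: Δω = ω₀/Q = 3.423e+05 rad/s; BW = Δω/(2π) = 5.447e+04 Hz.

(a) f₀ = 6.822e+04 Hz  (b) Q = 1.252  (c) BW = 5.447e+04 Hz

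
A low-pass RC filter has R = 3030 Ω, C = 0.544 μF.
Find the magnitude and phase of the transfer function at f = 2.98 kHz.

Step 1 — Angular frequency: ω = 2π·2980 = 1.872e+04 rad/s.
Step 2 — Transfer function: H(jω) = 1/(1 + jωRC).
Step 3 — Denominator: 1 + jωRC = 1 + j·1.872e+04·3030·5.44e-07 = 1 + j30.86.
Step 4 — H = 0.001049 - j0.03237.
Step 5 — Magnitude: |H| = 0.03238 (-29.8 dB); phase: φ = -88.1°.

|H| = 0.03238 (-29.8 dB), φ = -88.1°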